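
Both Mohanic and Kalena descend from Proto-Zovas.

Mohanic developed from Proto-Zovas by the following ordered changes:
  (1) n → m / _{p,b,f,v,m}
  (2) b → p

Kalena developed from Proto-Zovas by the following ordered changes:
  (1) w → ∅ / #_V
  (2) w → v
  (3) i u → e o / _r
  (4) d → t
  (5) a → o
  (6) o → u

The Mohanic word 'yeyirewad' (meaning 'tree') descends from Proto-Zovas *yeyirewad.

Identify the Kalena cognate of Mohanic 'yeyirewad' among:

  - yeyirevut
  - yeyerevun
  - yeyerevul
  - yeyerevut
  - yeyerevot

Kalena: start from *yeyirewad.
  rule 1: no change — yeyirewad
  rule 2 (unconditioned shift): yeyirewad → yeyirevad
  rule 3 (pre-rhotic lowering): yeyirevad → yeyerevad
  rule 4 (unconditioned shift): yeyerevad → yeyerevat
  rule 5 (vowel merger): yeyerevat → yeyerevot
  rule 6 (vowel merger): yeyerevot → yeyerevut
  ⇒ Kalena yeyerevut

yeyerevut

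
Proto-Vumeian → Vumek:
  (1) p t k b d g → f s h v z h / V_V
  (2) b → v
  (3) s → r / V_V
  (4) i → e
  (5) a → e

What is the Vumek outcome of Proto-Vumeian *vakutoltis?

vehuroltes

Vumek: *vakutoltis > vahusoltis > vahuroltis > vahuroltes > vehuroltes  (by intervocalic lenition, rhotacism, vowel merger, vowel merger)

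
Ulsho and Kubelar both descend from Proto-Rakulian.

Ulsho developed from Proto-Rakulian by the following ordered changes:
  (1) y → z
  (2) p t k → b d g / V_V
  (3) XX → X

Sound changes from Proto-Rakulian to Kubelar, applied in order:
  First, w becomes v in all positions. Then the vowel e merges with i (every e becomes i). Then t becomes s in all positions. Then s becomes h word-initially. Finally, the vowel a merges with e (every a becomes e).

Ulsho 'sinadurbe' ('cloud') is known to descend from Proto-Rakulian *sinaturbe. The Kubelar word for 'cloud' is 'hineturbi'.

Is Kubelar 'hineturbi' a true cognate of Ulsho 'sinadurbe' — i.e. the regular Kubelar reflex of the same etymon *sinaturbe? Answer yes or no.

Derive the expected Kubelar reflex of *sinaturbe:
Kubelar: *sinaturbe
  sinaturbe (rule 1 does not apply)
  sinaturbe → sinaturbi   [vowel merger]
  sinaturbi → sinasurbi   [unconditioned shift]
  sinasurbi → hinasurbi   [debuccalisation]
  hinasurbi → hinesurbi   [vowel merger]
  giving Kubelar hinesurbi.
The regular Kubelar reflex would be 'hinesurbi', but the attested form is 'hineturbi'. The correspondence is irregular, so they are not cognates (the Kubelar form has a different source).

no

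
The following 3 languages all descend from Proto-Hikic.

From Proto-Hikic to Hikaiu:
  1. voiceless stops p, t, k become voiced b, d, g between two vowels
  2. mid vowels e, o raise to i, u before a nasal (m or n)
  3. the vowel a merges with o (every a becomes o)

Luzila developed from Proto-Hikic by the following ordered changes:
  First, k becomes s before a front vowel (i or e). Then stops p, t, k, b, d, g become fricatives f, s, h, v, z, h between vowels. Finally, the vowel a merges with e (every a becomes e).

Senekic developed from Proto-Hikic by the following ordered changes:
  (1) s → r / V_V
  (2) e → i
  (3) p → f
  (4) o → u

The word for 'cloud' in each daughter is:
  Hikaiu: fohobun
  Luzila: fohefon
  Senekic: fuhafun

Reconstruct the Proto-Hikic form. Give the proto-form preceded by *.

*fohapon

Position 5: Hikaiu has b, Luzila has f, Senekic has f. Taking the neighbouring segments as reconstructed: Hikaiu b could go back to *p or *b; Luzila f could go back to *p or *f; Senekic f could go back to *p or *f — the one source consistent with every daughter is *p.
Position 2: Hikaiu has o, Luzila has o, Senekic has u. Luzila preserves o here (none of its changes turn any other segment into o), so the proto-segment is *o.
Position 4: Hikaiu has o, Luzila has e, Senekic has a. Senekic preserves a here (none of its changes turn any other segment into a), so the proto-segment is *a.
Continuing position by position gives *fohapon; check it forward:
Hikaiu: *fohapon
  fohapon → fohabon   [intervocalic voicing]
  fohabon → fohabun   [pre-nasal raising]
  fohabun → fohobun   [vowel merger]
  giving Hikaiu fohobun.
Luzila: *fohapon > fohafon > fohefon  (by intervocalic lenition, vowel merger)
Senekic: start from *fohapon.
  rule 1: no change — fohapon
  rule 2: no change — fohapon
  rule 3 (unconditioned shift): fohapon → fohafon
  rule 4 (vowel merger): fohafon → fuhafun
  ⇒ Senekic fuhafun
No other proto-form is consistent with every reflex, so the reconstruction is *fohapon.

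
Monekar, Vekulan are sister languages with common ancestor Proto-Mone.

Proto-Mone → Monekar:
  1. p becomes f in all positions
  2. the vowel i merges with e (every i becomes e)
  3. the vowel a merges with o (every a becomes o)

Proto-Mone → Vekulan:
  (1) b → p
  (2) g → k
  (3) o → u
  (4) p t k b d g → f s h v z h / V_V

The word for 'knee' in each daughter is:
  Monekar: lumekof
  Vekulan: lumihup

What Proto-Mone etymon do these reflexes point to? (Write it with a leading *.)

*lumikop

Position 6: Monekar has o, Vekulan has u. Taking the neighbouring segments as reconstructed: Monekar o could go back to *a or *o; Vekulan u could go back to *o or *u — the one source consistent with every daughter is *o.
Position 4: Monekar has e, Vekulan has i. Vekulan preserves i here (none of its changes turn any other segment into i), so the proto-segment is *i.
Position 7: Monekar has f, Vekulan has p. Taking the neighbouring segments as reconstructed: Monekar f could go back to *p or *f; Vekulan p could go back to *p or *b — the one source consistent with every daughter is *p.
Continuing position by position gives *lumikop; check it forward:
Monekar: *lumikop
  lumikop → lumikof   [unconditioned shift]
  lumikof → lumekof   [vowel merger]
  lumekof (rule 3 does not apply)
  giving Monekar lumekof.
Vekulan: start from *lumikop.
  rule 1: no change — lumikop
  rule 2: no change — lumikop
  rule 3 (vowel merger): lumikop → lumikup
  rule 4 (intervocalic lenition): lumikup → lumihup
  ⇒ Vekulan lumihup
Only *lumikop yields all of Monekar lumekof, Vekulan lumihup.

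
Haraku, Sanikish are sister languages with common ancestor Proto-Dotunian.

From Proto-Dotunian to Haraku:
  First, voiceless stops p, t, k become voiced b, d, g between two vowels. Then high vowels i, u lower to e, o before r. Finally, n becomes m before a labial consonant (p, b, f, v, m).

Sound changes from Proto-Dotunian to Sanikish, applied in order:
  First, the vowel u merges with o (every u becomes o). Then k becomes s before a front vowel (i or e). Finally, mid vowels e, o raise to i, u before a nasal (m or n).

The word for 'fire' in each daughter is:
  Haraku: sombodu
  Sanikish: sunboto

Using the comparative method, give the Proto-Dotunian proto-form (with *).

*sonbotu

Position 7: Haraku has u, Sanikish has o. Haraku preserves u here (none of its changes turn any other segment into u), so the proto-segment is *u.
Position 3: Haraku has m, Sanikish has n. Sanikish preserves n here (none of its changes turn any other segment into n), so the proto-segment is *n.
This points to *sonbotu. Verify forward in each daughter:
Haraku: *sonbotu > sonbodu > sombodu  (by intervocalic voicing, nasal place assimilation)
Sanikish: *sonbotu
  sonbotu → sonboto   [vowel merger]
  sonboto (rule 2 does not apply)
  sonboto → sunboto   [pre-nasal raising]
  giving Sanikish sunboto.
Only *sonbotu yields all of Haraku sombodu, Sanikish sunboto.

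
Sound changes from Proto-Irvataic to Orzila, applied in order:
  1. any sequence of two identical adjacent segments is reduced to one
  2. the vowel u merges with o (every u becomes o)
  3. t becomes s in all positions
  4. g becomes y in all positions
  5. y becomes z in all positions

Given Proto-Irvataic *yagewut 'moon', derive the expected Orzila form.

Orzila: start from *yagewut.
  rule 1: no change — yagewut
  rule 2 (vowel merger): yagewut → yagewot
  rule 3 (unconditioned shift): yagewot → yagewos
  rule 4 (unconditioned shift): yagewos → yayewos
  rule 5 (unconditioned shift): yayewos → zazewos
  ⇒ Orzila zazewos

zazewos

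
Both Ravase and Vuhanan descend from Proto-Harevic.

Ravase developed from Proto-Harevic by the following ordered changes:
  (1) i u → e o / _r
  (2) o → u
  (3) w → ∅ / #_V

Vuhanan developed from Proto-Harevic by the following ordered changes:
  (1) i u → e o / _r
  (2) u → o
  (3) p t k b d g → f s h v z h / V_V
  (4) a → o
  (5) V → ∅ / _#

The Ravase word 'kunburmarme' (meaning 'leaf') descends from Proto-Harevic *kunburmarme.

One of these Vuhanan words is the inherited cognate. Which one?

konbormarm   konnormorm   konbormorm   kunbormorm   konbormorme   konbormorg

Vuhanan: *kunburmarme
  kunburmarme → kunbormarme   [pre-rhotic lowering]
  kunbormarme → konbormarme   [vowel merger]
  konbormarme (rule 3 does not apply)
  konbormarme → konbormorme   [vowel merger]
  konbormorme → konbormorm   [apocope]
  giving Vuhanan konbormorm.
Only 'konbormorm' matches the regular Vuhanan development of *kunburmarme.

konbormorm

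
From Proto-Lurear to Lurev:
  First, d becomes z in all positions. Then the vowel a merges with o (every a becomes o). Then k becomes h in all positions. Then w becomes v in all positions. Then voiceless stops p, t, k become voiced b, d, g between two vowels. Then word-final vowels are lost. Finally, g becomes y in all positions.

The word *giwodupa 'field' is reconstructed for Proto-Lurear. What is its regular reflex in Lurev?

Lurev: *giwodupa > giwozupa > giwozupo > givozupo > givozubo > givozub > yivozub  (by unconditioned shift, vowel merger, unconditioned shift, intervocalic voicing, apocope, unconditioned shift)

yivozub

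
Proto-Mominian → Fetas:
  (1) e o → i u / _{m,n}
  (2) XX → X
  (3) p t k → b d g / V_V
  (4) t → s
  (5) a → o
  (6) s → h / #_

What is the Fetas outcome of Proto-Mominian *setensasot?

Fetas: *setensasot > setinsasot > sedinsasot > sedinsasos > sedinsosos > hedinsosos  (by pre-nasal raising, intervocalic voicing, unconditioned shift, vowel merger, debuccalisation)

hedinsosos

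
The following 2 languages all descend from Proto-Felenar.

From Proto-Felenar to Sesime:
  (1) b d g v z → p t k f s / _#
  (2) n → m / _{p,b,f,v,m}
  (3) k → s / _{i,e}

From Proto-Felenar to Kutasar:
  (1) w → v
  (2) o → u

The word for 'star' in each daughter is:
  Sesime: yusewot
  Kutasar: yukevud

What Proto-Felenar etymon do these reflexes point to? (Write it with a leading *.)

*yukewod

Position 6: Sesime has o, Kutasar has u. Sesime preserves o here (none of its changes turn any other segment into o), so the proto-segment is *o.
Position 7: Sesime has t, Kutasar has d. Kutasar preserves d here (none of its changes turn any other segment into d), so the proto-segment is *d.
Continuing position by position gives *yukewod; check it forward:
Sesime: *yukewod > yukewot > yusewot  (by final devoicing, palatalisation)
Kutasar: *yukewod
  yukewod → yukevod   [unconditioned shift]
  yukevod → yukevud   [vowel merger]
  giving Kutasar yukevud.
No other proto-form is consistent with every reflex, so the reconstruction is *yukewod.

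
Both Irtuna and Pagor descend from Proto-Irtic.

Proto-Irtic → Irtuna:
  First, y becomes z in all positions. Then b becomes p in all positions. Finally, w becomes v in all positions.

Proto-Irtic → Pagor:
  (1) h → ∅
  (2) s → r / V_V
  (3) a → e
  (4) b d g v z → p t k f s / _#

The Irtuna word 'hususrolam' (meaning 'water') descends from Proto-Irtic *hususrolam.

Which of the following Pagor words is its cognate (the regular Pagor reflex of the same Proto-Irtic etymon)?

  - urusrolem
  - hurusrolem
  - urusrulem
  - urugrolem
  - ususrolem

Pagor: *hususrolam
  hususrolam → ususrolam   [h-loss]
  ususrolam → urusrolam   [rhotacism]
  urusrolam → urusrolem   [vowel merger]
  urusrolem (rule 4 does not apply)
  giving Pagor urusrolem.

urusrolem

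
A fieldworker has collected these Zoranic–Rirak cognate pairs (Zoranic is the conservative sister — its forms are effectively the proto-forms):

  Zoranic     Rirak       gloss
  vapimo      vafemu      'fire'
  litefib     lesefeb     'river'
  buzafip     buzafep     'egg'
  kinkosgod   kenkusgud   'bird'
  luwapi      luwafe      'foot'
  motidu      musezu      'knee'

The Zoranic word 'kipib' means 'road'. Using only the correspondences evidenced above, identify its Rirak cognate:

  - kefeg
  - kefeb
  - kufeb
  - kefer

kefeb

buzafip ~ buzafep — Zoranic i corresponds to Rirak e after a consonant, before a labial obstruent.
vapimo ~ vafemu, luwapi ~ luwafe — Zoranic p corresponds to Rirak f between vowels (before a front vowel).
litefib ~ lesefeb — Zoranic i corresponds to Rirak e after a consonant, before a labial obstruent.
Applying these to Zoranic 'kipib':
  kipib → kepib   (i→e after a consonant, before a labial obstruent)
  kepib → kefib   (p→f between vowels (before a front vowel))
  kefib → kefeb   (i→e after a consonant, before a labial obstruent)
So the Rirak cognate is 'kefeb'.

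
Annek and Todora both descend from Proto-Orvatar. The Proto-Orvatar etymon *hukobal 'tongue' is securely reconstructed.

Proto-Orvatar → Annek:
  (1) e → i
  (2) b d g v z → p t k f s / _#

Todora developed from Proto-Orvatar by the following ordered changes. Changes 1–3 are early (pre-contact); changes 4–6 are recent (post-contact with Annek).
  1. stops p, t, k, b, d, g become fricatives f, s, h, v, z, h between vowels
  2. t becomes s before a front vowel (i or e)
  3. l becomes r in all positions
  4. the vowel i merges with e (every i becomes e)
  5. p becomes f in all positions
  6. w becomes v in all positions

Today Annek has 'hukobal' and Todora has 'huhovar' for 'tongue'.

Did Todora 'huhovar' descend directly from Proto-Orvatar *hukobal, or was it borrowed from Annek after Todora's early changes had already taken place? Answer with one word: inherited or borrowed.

inherited

If inherited, *hukobal would pass through all of Todora's changes:
Todora: *hukobal
  hukobal → huhoval   [intervocalic lenition]
  huhoval (rule 2 does not apply)
  huhoval → huhovar   [unconditioned shift]
  huhovar (rule 4 does not apply)
  huhovar (rule 5 does not apply)
  huhovar (rule 6 does not apply)
  giving Todora huhovar.
If borrowed from Annek 'hukobal' after the early changes, it would undergo only the recent ones:
  rule 4 (vowel merger): no change (hukobal)
  rule 5 (unconditioned shift): no change (hukobal)
  rule 6 (unconditioned shift): no change (hukobal)
  ⇒ as a loan: hukobal
Todora 'huhovar' matches the inherited outcome exactly, so it is an inherited cognate, not a loan.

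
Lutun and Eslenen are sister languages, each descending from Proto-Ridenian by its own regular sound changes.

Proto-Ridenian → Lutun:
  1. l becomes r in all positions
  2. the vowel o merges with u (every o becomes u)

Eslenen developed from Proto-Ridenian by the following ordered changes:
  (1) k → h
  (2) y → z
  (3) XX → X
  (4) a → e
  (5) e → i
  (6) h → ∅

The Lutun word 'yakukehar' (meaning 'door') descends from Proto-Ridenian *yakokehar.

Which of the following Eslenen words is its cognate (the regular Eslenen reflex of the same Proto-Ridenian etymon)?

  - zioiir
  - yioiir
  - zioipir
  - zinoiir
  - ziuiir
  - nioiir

Eslenen: *yakokehar > yahohehar > zahohehar > zehoheher > zihohihir > zioiir  (by unconditioned shift, unconditioned shift, vowel merger, vowel merger, h-loss)
Only 'zioiir' matches the regular Eslenen development of *yakokehar.

zioiir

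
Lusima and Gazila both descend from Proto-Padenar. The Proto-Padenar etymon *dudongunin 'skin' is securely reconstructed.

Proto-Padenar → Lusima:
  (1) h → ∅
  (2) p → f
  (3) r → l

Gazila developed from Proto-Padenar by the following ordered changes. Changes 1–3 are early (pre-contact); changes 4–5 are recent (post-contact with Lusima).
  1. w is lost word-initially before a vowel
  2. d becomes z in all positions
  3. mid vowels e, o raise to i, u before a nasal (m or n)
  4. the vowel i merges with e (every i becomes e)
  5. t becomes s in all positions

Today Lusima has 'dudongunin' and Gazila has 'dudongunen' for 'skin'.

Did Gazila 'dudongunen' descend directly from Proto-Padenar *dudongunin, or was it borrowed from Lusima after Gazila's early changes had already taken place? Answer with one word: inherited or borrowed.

borrowed

If inherited, *dudongunin would pass through all of Gazila's changes:
Gazila: start from *dudongunin.
  rule 1: no change — dudongunin
  rule 2 (unconditioned shift): dudongunin → zuzongunin
  rule 3 (pre-nasal raising): zuzongunin → zuzungunin
  rule 4 (vowel merger): zuzungunin → zuzungunen
  rule 5: no change — zuzungunen
  ⇒ Gazila zuzungunen
If borrowed from Lusima 'dudongunin' after the early changes, it would undergo only the recent ones:
  rule 4 (vowel merger): dudongunin → dudongunen
  rule 5 (unconditioned shift): no change (dudongunen)
  ⇒ as a loan: dudongunen
Gazila 'dudongunen' matches the loan outcome 'dudongunen', not the inherited 'zuzungunen' — it skipped the early Gazila changes, so it was borrowed from Lusima.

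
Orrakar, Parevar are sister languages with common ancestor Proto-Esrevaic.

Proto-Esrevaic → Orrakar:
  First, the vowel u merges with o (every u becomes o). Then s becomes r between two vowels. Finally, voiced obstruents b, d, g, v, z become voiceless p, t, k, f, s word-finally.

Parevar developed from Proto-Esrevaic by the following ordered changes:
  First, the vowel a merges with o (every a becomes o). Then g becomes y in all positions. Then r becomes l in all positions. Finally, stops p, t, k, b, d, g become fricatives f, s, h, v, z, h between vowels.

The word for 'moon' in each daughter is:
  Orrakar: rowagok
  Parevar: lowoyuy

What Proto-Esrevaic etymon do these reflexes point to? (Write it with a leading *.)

Position 5: Orrakar has g, Parevar has y. Orrakar preserves g here (none of its changes turn any other segment into g), so the proto-segment is *g.
Position 4: Orrakar has a, Parevar has o. Orrakar preserves a here (none of its changes turn any other segment into a), so the proto-segment is *a.
Position 1: Orrakar has r, Parevar has l. Taking the neighbouring segments as reconstructed: Orrakar r can only go back to *r; Parevar l could go back to *l or *r — the one source consistent with every daughter is *r.
This points to *rowagug. Verify forward in each daughter:
Orrakar: *rowagug > rowagog > rowagok  (by vowel merger, final devoicing)
Parevar: *rowagug > rowogug > rowoyuy > lowoyuy  (by vowel merger, unconditioned shift, unconditioned shift)
Only *rowagug yields all of Orrakar rowagok, Parevar lowoyuy.

*rowagug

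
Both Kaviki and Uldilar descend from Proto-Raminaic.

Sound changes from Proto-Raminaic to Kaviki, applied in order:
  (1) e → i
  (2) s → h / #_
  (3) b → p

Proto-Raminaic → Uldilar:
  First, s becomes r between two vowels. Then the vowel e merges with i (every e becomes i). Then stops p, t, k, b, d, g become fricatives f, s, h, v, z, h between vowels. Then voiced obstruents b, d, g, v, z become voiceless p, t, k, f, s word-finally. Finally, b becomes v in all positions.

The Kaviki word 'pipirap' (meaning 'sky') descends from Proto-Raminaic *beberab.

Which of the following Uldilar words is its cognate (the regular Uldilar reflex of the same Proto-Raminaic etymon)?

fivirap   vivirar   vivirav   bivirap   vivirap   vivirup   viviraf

vivirap

Uldilar: start from *beberab.
  rule 1: no change — beberab
  rule 2 (vowel merger): beberab → bibirab
  rule 3 (intervocalic lenition): bibirab → bivirab
  rule 4 (final devoicing): bivirab → bivirap
  rule 5 (unconditioned shift): bivirap → vivirap
  ⇒ Uldilar vivirap
The other candidates each miss or misapply at least one Uldilar change.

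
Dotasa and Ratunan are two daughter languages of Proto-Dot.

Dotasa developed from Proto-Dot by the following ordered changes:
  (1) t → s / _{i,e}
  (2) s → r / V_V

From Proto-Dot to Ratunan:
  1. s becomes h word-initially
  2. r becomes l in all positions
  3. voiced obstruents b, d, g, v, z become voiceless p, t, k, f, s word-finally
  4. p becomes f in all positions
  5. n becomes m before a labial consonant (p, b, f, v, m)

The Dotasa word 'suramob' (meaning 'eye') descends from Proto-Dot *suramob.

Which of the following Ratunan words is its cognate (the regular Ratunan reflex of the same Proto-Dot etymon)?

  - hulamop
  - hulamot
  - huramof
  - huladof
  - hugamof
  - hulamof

Ratunan: start from *suramob.
  rule 1 (debuccalisation): suramob → huramob
  rule 2 (unconditioned shift): huramob → hulamob
  rule 3 (final devoicing): hulamob → hulamop
  rule 4 (unconditioned shift): hulamop → hulamof
  rule 5: no change — hulamof
  ⇒ Ratunan hulamof
Among the options, 'hulamof' alone shows every Ratunan change applied in order.

hulamof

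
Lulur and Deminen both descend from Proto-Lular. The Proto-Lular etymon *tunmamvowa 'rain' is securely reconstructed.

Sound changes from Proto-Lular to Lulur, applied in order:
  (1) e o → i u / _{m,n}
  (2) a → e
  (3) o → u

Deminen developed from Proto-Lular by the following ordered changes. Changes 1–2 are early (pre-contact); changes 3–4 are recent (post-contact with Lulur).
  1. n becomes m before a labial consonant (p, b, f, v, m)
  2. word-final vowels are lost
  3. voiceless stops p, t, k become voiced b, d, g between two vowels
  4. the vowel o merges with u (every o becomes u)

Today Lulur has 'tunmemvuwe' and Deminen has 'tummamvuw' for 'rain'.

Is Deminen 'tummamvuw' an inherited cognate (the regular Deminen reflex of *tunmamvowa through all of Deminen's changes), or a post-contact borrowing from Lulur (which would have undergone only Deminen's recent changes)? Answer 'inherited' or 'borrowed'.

inherited

If inherited, *tunmamvowa would pass through all of Deminen's changes:
Deminen: start from *tunmamvowa.
  rule 1 (nasal place assimilation): tunmamvowa → tummamvowa
  rule 2 (apocope): tummamvowa → tummamvow
  rule 3: no change — tummamvow
  rule 4 (vowel merger): tummamvow → tummamvuw
  ⇒ Deminen tummamvuw
If borrowed from Lulur 'tunmemvuwe' after the early changes, it would undergo only the recent ones:
  rule 3 (intervocalic voicing): no change (tunmemvuwe)
  rule 4 (vowel merger): no change (tunmemvuwe)
  ⇒ as a loan: tunmemvuwe
Deminen 'tummamvuw' matches the inherited outcome exactly, so it is an inherited cognate, not a loan.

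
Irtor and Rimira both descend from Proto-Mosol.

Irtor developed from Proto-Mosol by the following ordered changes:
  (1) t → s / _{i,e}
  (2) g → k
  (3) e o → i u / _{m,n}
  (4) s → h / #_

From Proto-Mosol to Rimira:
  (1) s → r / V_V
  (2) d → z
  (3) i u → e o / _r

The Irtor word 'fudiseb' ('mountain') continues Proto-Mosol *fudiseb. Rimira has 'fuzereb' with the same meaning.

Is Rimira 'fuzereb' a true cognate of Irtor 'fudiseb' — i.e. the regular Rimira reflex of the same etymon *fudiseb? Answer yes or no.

yes

Derive the expected Rimira reflex of *fudiseb:
Rimira: *fudiseb
  fudiseb → fudireb   [rhotacism]
  fudireb → fuzireb   [unconditioned shift]
  fuzireb → fuzereb   [pre-rhotic lowering]
  giving Rimira fuzereb.
Rimira 'fuzereb' matches the regular reflex exactly, so the pair is cognate.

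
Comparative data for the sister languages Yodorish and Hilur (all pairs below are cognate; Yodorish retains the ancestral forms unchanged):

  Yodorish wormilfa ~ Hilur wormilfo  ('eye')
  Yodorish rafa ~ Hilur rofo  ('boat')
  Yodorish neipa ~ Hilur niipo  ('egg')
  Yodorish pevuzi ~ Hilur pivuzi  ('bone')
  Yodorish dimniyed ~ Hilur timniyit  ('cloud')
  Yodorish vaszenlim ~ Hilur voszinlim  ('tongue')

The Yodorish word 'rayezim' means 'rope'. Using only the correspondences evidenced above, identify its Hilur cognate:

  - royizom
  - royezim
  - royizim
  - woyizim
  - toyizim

vaszenlim ~ voszinlim — Yodorish a corresponds to Hilur o after a consonant, before a consonant other than r, m, n, p, b, f, v.
dimniyed ~ timniyit — Yodorish e corresponds to Hilur i after a consonant, before a consonant other than r, m, n, p, b, f, v.
Applying these to Yodorish 'rayezim':
  rayezim → royezim   (a→o after a consonant, before a consonant other than r, m, n, p, b, f, v)
  royezim → royizim   (e→i after a consonant, before a consonant other than r, m, n, p, b, f, v)
So the Hilur cognate is 'royizim'.

royizim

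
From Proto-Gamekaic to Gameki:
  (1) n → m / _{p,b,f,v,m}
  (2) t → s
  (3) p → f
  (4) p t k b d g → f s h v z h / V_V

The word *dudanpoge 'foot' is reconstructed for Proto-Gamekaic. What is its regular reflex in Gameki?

Gameki: *dudanpoge > dudampoge > dudamfoge > duzamfohe  (by nasal place assimilation, unconditioned shift, intervocalic lenition)

duzamfohe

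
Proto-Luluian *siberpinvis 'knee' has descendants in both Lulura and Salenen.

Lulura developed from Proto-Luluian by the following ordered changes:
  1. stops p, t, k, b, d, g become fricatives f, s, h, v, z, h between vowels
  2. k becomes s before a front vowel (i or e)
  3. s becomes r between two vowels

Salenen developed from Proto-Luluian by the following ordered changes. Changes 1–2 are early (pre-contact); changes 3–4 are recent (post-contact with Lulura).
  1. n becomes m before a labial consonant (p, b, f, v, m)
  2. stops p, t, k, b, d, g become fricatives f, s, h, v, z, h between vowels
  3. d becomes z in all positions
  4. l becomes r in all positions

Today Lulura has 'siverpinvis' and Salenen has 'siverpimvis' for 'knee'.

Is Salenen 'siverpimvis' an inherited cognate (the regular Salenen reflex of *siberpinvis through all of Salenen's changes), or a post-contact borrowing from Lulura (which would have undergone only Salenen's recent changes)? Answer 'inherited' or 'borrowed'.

If inherited, *siberpinvis would pass through all of Salenen's changes:
Salenen: *siberpinvis > siberpimvis > siverpimvis  (by nasal place assimilation, intervocalic lenition)
If borrowed from Lulura 'siverpinvis' after the early changes, it would undergo only the recent ones:
  rule 3 (unconditioned shift): no change (siverpinvis)
  rule 4 (unconditioned shift): no change (siverpinvis)
  ⇒ as a loan: siverpinvis
Salenen 'siverpimvis' matches the inherited outcome exactly, so it is an inherited cognate, not a loan.

inherited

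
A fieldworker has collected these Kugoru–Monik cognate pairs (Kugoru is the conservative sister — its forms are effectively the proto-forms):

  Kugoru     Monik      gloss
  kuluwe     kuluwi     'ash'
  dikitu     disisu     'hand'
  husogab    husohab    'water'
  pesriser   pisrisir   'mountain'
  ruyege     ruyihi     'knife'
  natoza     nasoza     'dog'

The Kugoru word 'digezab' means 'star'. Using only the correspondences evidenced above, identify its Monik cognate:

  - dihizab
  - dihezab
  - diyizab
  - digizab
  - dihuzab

dihizab

ruyege ~ ruyihi — Kugoru g corresponds to Monik h between vowels (before a front vowel).
pesriser ~ pisrisir, ruyege ~ ruyihi — Kugoru e corresponds to Monik i after a consonant, before a consonant other than r, m, n, p, b, f, v.
Applying these to Kugoru 'digezab':
  digezab → dihezab   (g→h between vowels (before a front vowel))
  dihezab → dihizab   (e→i after a consonant, before a consonant other than r, m, n, p, b, f, v)
So the Monik cognate is 'dihizab'.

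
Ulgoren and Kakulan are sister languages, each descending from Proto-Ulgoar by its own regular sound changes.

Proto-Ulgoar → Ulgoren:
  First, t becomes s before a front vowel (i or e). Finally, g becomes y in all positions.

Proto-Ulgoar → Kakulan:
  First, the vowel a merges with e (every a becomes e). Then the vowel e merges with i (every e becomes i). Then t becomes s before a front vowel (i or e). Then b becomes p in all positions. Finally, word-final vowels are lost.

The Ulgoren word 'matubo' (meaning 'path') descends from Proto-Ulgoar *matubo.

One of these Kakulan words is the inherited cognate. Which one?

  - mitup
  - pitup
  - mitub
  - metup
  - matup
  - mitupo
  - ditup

mitup

Kakulan: *matubo
  matubo → metubo   [vowel merger]
  metubo → mitubo   [vowel merger]
  mitubo (rule 3 does not apply)
  mitubo → mitupo   [unconditioned shift]
  mitupo → mitup   [apocope]
  giving Kakulan mitup.
Only 'mitup' matches the regular Kakulan development of *matubo.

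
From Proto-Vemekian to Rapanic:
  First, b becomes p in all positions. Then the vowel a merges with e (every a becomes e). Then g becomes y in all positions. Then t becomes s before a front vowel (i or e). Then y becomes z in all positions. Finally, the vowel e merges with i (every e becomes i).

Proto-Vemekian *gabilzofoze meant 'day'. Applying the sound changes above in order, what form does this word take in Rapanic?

zipilzofozi

Rapanic: *gabilzofoze
  gabilzofoze → gapilzofoze   [unconditioned shift]
  gapilzofoze → gepilzofoze   [vowel merger]
  gepilzofoze → yepilzofoze   [unconditioned shift]
  yepilzofoze (rule 4 does not apply)
  yepilzofoze → zepilzofoze   [unconditioned shift]
  zepilzofoze → zipilzofozi   [vowel merger]
  giving Rapanic zipilzofozi.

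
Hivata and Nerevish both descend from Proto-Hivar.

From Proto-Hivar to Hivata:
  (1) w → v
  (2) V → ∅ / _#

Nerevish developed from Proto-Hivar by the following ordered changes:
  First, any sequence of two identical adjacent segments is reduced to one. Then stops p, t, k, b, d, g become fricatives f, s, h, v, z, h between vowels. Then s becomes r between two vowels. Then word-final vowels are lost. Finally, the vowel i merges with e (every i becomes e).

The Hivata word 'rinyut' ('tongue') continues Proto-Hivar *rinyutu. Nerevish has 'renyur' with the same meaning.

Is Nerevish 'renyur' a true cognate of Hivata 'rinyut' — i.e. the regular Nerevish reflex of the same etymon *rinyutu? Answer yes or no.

Derive the expected Nerevish reflex of *rinyutu:
Nerevish: *rinyutu
  rinyutu (rule 1 does not apply)
  rinyutu → rinyusu   [intervocalic lenition]
  rinyusu → rinyuru   [rhotacism]
  rinyuru → rinyur   [apocope]
  rinyur → renyur   [vowel merger]
  giving Nerevish renyur.
Nerevish 'renyur' matches the regular reflex exactly, so the pair is cognate.

yes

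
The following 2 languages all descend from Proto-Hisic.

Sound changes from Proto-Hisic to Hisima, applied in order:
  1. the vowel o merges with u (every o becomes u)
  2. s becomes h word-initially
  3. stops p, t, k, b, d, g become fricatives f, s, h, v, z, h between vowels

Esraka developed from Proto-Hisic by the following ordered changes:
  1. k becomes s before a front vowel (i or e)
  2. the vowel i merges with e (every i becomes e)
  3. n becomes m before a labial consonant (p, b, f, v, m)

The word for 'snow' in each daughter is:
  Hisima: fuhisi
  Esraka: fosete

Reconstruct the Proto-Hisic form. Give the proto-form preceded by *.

*fokiti

Position 3: Hisima has h, Esraka has s. Taking the neighbouring segments as reconstructed: Hisima h could go back to *k or *g or *h; Esraka s could go back to *k or *s — the one source consistent with every daughter is *k.
Position 4: Hisima has i, Esraka has e. Hisima preserves i here (none of its changes turn any other segment into i), so the proto-segment is *i.
This points to *fokiti. Verify forward in each daughter:
Hisima: *fokiti > fukiti > fuhisi  (by vowel merger, intervocalic lenition)
Esraka: *fokiti > fositi > fosete  (by palatalisation, vowel merger)
*fokiti is the unique common source.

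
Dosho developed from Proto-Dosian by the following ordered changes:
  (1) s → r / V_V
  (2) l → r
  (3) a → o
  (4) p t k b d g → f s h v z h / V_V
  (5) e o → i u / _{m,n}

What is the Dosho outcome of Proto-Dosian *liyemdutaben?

Dosho: *liyemdutaben
  liyemdutaben (rule 1 does not apply)
  liyemdutaben → riyemdutaben   [unconditioned shift]
  riyemdutaben → riyemdutoben   [vowel merger]
  riyemdutoben → riyemdusoven   [intervocalic lenition]
  riyemdusoven → riyimdusovin   [pre-nasal raising]
  giving Dosho riyimdusovin.

riyimdusovin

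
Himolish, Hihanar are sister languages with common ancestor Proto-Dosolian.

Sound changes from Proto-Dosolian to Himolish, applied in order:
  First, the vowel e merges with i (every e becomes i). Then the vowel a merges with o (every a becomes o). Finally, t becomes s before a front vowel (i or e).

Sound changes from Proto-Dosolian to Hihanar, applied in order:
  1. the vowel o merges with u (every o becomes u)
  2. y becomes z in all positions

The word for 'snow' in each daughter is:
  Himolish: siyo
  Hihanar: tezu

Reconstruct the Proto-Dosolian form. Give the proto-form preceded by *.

Position 2: Himolish has i, Hihanar has e. Hihanar preserves e here (none of its changes turn any other segment into e), so the proto-segment is *e.
Position 4: Himolish has o, Hihanar has u. Taking the neighbouring segments as reconstructed: Himolish o could go back to *a or *o; Hihanar u could go back to *o or *u — the one source consistent with every daughter is *o.
Position 3: Himolish has y, Hihanar has z. Himolish preserves y here (none of its changes turn any other segment into y), so the proto-segment is *y.
Verify the candidate proto-form against each daughter:
Himolish: *teyo > tiyo > siyo  (by vowel merger, palatalisation)
Hihanar: *teyo
  teyo → teyu   [vowel merger]
  teyu → tezu   [unconditioned shift]
  giving Hihanar tezu.
Only *teyo yields all of Himolish siyo, Hihanar tezu.

*teyo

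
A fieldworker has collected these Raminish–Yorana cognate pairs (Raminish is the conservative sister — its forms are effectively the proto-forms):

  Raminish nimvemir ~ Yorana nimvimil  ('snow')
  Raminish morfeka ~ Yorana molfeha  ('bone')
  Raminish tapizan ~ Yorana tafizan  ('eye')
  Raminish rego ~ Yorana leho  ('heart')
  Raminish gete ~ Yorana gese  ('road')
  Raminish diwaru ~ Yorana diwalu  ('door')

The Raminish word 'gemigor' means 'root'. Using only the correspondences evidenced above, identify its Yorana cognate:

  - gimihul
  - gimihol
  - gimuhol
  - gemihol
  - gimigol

nimvemir ~ nimvimil — Raminish e corresponds to Yorana i after a consonant, before a nasal.
rego ~ leho — Raminish g corresponds to Yorana h between vowels (before a back vowel).
nimvemir ~ nimvimil — Raminish r corresponds to Yorana l word-finally.
Applying these to Raminish 'gemigor':
  gemigor → gimigor   (e→i after a consonant, before a nasal)
  gimigor → gimihor   (g→h between vowels (before a back vowel))
  gimihor → gimihol   (r→l word-finally)
So the Yorana cognate is 'gimihol'.

gimihol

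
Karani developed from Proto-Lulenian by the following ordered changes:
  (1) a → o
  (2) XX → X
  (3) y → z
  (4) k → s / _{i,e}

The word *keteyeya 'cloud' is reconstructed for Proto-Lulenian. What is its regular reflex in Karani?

Karani: start from *keteyeya.
  rule 1 (vowel merger): keteyeya → keteyeyo
  rule 2: no change — keteyeyo
  rule 3 (unconditioned shift): keteyeyo → ketezezo
  rule 4 (palatalisation): ketezezo → setezezo
  ⇒ Karani setezezo

setezezo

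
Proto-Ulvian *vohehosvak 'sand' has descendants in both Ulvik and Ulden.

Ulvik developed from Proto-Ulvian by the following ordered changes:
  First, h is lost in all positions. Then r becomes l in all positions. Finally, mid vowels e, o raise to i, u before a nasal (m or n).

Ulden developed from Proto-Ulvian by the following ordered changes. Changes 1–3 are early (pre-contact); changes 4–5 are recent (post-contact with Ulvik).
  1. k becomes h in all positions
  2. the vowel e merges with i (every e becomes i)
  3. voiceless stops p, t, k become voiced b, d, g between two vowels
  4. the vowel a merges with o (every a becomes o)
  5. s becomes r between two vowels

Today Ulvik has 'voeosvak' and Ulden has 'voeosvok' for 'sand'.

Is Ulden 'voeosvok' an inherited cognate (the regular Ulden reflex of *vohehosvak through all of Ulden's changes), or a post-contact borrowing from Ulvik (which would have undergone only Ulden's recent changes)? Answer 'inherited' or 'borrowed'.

If inherited, *vohehosvak would pass through all of Ulden's changes:
Ulden: *vohehosvak
  vohehosvak → vohehosvah   [unconditioned shift]
  vohehosvah → vohihosvah   [vowel merger]
  vohihosvah (rule 3 does not apply)
  vohihosvah → vohihosvoh   [vowel merger]
  vohihosvoh (rule 5 does not apply)
  giving Ulden vohihosvoh.
If borrowed from Ulvik 'voeosvak' after the early changes, it would undergo only the recent ones:
  rule 4 (vowel merger): voeosvak → voeosvok
  rule 5 (rhotacism): no change (voeosvok)
  ⇒ as a loan: voeosvok
Ulden 'voeosvok' matches the loan outcome 'voeosvok', not the inherited 'vohihosvoh' — it skipped the early Ulden changes, so it was borrowed from Ulvik.

borrowed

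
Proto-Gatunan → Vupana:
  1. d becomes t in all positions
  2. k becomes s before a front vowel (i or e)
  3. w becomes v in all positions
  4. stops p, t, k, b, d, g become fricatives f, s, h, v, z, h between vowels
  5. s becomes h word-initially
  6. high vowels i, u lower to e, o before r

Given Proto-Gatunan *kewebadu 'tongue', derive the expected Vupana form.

Vupana: start from *kewebadu.
  rule 1 (unconditioned shift): kewebadu → kewebatu
  rule 2 (palatalisation): kewebatu → sewebatu
  rule 3 (unconditioned shift): sewebatu → sevebatu
  rule 4 (intervocalic lenition): sevebatu → sevevasu
  rule 5 (debuccalisation): sevevasu → hevevasu
  rule 6: no change — hevevasu
  ⇒ Vupana hevevasu

hevevasu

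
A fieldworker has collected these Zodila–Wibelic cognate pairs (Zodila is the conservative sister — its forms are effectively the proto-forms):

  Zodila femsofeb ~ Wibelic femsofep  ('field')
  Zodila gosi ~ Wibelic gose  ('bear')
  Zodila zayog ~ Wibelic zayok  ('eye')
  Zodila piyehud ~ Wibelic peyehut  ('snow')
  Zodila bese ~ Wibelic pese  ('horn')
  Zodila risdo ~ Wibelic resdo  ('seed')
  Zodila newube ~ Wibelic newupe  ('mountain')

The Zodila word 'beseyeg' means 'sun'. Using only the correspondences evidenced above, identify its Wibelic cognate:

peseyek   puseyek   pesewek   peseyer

bese ~ pese — Zodila b corresponds to Wibelic p word-initially before a front vowel.
zayog ~ zayok — Zodila g corresponds to Wibelic k word-finally.
Applying these to Zodila 'beseyeg':
  beseyeg → peseyeg   (b→p word-initially before a front vowel)
  peseyeg → peseyek   (g→k word-finally)
So the Wibelic cognate is 'peseyek'.

peseyek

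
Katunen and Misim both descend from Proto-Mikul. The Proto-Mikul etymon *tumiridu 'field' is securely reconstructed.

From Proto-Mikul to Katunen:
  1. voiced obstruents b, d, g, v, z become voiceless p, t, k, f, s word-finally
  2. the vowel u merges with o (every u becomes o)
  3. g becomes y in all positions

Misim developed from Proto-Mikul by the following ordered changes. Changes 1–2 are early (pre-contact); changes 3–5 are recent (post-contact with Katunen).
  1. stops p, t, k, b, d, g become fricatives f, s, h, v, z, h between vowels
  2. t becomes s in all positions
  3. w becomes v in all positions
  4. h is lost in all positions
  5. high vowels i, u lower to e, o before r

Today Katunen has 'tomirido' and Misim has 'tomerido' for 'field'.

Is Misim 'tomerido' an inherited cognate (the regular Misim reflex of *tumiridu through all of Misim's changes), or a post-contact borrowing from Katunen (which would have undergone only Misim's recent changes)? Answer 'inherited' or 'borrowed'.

borrowed

If inherited, *tumiridu would pass through all of Misim's changes:
Misim: *tumiridu
  tumiridu → tumirizu   [intervocalic lenition]
  tumirizu → sumirizu   [unconditioned shift]
  sumirizu (rule 3 does not apply)
  sumirizu (rule 4 does not apply)
  sumirizu → sumerizu   [pre-rhotic lowering]
  giving Misim sumerizu.
If borrowed from Katunen 'tomirido' after the early changes, it would undergo only the recent ones:
  rule 3 (unconditioned shift): no change (tomirido)
  rule 4 (h-loss): no change (tomirido)
  rule 5 (pre-rhotic lowering): tomirido → tomerido
  ⇒ as a loan: tomerido
Misim 'tomerido' matches the loan outcome 'tomerido', not the inherited 'sumerizu' — it skipped the early Misim changes, so it was borrowed from Katunen.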